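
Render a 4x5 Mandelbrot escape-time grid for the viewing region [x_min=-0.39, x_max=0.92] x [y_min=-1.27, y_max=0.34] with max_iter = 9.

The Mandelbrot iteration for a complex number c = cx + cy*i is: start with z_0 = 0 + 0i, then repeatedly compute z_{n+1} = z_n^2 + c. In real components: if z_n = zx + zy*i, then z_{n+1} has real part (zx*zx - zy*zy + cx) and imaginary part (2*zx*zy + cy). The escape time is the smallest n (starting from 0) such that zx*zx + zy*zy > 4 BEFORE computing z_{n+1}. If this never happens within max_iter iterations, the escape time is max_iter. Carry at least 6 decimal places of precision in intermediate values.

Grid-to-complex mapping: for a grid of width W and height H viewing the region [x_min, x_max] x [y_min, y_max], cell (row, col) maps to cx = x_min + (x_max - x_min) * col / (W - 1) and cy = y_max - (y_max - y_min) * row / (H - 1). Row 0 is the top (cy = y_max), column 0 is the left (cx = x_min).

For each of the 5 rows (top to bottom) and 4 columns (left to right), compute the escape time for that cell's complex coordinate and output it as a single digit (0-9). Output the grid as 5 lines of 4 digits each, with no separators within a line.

(row=0, col=0): c = -0.3900 + 0.3400i → escape time 9
(row=0, col=1): c = 0.0467 + 0.3400i → escape time 9
(row=0, col=2): c = 0.4833 + 0.3400i → escape time 6
(row=0, col=3): c = 0.9200 + 0.3400i → escape time 3
(row=1, col=0): c = -0.3900 + -0.0625i → escape time 9
(row=1, col=1): c = 0.0467 + -0.0625i → escape time 9
(row=1, col=2): c = 0.4833 + -0.0625i → escape time 5
(row=1, col=3): c = 0.9200 + -0.0625i → escape time 3
(row=2, col=0): c = -0.3900 + -0.4650i → escape time 9
(row=2, col=1): c = 0.0467 + -0.4650i → escape time 9
(row=2, col=2): c = 0.4833 + -0.4650i → escape time 5
(row=2, col=3): c = 0.9200 + -0.4650i → escape time 2
(row=3, col=0): c = -0.3900 + -0.8675i → escape time 5
(row=3, col=1): c = 0.0467 + -0.8675i → escape time 7
(row=3, col=2): c = 0.4833 + -0.8675i → escape time 3
(row=3, col=3): c = 0.9200 + -0.8675i → escape time 2
(row=4, col=0): c = -0.3900 + -1.2700i → escape time 3
(row=4, col=1): c = 0.0467 + -1.2700i → escape time 2
(row=4, col=2): c = 0.4833 + -1.2700i → escape time 2
(row=4, col=3): c = 0.9200 + -1.2700i → escape time 2

Answer: 9963
9953
9952
5732
3222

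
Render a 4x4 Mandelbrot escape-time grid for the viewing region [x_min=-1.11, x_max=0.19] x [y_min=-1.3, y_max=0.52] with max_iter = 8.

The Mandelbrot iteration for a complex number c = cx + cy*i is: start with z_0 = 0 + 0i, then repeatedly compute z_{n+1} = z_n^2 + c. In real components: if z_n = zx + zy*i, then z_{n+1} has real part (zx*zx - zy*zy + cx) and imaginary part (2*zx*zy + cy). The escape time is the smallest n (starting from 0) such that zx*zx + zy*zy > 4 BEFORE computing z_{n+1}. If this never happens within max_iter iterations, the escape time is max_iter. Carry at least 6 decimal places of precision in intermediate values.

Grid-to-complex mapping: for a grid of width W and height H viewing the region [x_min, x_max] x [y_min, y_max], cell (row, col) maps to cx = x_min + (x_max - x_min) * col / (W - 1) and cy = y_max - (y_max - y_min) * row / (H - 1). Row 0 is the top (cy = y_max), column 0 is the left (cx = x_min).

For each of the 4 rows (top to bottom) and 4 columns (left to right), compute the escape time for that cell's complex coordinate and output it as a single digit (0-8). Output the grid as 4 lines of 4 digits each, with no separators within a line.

Answer: 5888
8888
3587
2332

Derivation:
(row=0, col=0): c = -1.1100 + 0.5200i → escape time 5
(row=0, col=1): c = -0.6767 + 0.5200i → escape time 8
(row=0, col=2): c = -0.2433 + 0.5200i → escape time 8
(row=0, col=3): c = 0.1900 + 0.5200i → escape time 8
(row=1, col=0): c = -1.1100 + -0.0867i → escape time 8
(row=1, col=1): c = -0.6767 + -0.0867i → escape time 8
(row=1, col=2): c = -0.2433 + -0.0867i → escape time 8
(row=1, col=3): c = 0.1900 + -0.0867i → escape time 8
(row=2, col=0): c = -1.1100 + -0.6933i → escape time 3
(row=2, col=1): c = -0.6767 + -0.6933i → escape time 5
(row=2, col=2): c = -0.2433 + -0.6933i → escape time 8
(row=2, col=3): c = 0.1900 + -0.6933i → escape time 7
(row=3, col=0): c = -1.1100 + -1.3000i → escape time 2
(row=3, col=1): c = -0.6767 + -1.3000i → escape time 3
(row=3, col=2): c = -0.2433 + -1.3000i → escape time 3
(row=3, col=3): c = 0.1900 + -1.3000i → escape time 2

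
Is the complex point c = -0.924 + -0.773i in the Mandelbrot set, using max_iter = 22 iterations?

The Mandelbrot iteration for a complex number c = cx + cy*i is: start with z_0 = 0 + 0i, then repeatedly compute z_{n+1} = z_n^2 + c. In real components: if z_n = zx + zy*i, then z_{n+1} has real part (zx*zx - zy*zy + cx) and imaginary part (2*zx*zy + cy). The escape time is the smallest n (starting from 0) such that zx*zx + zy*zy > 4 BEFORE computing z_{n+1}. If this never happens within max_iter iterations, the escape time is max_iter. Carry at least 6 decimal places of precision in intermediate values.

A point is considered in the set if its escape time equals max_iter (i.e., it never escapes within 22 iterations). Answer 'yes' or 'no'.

z_0 = 0 + 0i, c = -0.9240 + -0.7730i
Iter 1: z = -0.9240 + -0.7730i, |z|^2 = 1.4513
Iter 2: z = -0.6678 + 0.6555i, |z|^2 = 0.8756
Iter 3: z = -0.9078 + -1.6484i, |z|^2 = 3.5414
Iter 4: z = -2.8172 + 2.2199i, |z|^2 = 12.8646
Escaped at iteration 4

Answer: no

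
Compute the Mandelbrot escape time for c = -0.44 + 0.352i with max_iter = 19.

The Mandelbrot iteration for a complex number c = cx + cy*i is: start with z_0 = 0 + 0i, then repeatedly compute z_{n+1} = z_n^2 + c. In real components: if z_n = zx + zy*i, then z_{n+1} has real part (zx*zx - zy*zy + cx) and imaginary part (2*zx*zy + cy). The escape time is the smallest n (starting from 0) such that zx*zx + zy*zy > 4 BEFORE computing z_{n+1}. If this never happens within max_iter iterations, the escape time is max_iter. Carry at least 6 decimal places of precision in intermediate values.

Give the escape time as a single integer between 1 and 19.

z_0 = 0 + 0i, c = -0.4400 + 0.3520i
Iter 1: z = -0.4400 + 0.3520i, |z|^2 = 0.3175
Iter 2: z = -0.3703 + 0.0422i, |z|^2 = 0.1389
Iter 3: z = -0.3047 + 0.3207i, |z|^2 = 0.1957
Iter 4: z = -0.4500 + 0.1566i, |z|^2 = 0.2271
Iter 5: z = -0.2620 + 0.2111i, |z|^2 = 0.1132
Iter 6: z = -0.4159 + 0.2414i, |z|^2 = 0.2313
Iter 7: z = -0.3253 + 0.1512i, |z|^2 = 0.1287
Iter 8: z = -0.3570 + 0.2536i, |z|^2 = 0.1918
Iter 9: z = -0.3769 + 0.1709i, |z|^2 = 0.1712
Iter 10: z = -0.3272 + 0.2232i, |z|^2 = 0.1569
Iter 11: z = -0.3828 + 0.2059i, |z|^2 = 0.1889
Iter 12: z = -0.3359 + 0.1943i, |z|^2 = 0.1506
Iter 13: z = -0.3649 + 0.2214i, |z|^2 = 0.1822
Iter 14: z = -0.3559 + 0.1904i, |z|^2 = 0.1629
Iter 15: z = -0.3496 + 0.2165i, |z|^2 = 0.1691
Iter 16: z = -0.3646 + 0.2006i, |z|^2 = 0.1732
Iter 17: z = -0.3473 + 0.2057i, |z|^2 = 0.1629
Iter 18: z = -0.3617 + 0.2091i, |z|^2 = 0.1746

Answer: 19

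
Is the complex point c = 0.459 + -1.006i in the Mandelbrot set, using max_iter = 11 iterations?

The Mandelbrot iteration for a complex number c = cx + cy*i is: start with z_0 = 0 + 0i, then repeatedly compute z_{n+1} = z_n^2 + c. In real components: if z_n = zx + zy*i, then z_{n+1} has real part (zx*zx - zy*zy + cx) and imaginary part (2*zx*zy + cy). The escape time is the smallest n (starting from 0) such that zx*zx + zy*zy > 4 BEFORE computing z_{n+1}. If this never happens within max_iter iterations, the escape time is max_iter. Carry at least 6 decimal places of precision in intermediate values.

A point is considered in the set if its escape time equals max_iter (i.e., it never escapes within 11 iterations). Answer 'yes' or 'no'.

z_0 = 0 + 0i, c = 0.4590 + -1.0060i
Iter 1: z = 0.4590 + -1.0060i, |z|^2 = 1.2227
Iter 2: z = -0.3424 + -1.9295i, |z|^2 = 3.8402
Iter 3: z = -3.1468 + 0.3152i, |z|^2 = 10.0016
Escaped at iteration 3

Answer: no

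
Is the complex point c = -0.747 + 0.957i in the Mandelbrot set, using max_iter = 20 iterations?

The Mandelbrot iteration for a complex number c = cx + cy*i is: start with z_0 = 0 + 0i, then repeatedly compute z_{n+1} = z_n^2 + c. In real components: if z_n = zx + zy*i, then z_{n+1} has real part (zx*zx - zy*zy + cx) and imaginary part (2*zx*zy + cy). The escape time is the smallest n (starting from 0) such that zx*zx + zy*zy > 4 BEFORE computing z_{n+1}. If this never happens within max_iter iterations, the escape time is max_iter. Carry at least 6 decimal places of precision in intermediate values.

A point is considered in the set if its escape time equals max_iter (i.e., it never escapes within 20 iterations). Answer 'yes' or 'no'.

Answer: no

Derivation:
z_0 = 0 + 0i, c = -0.7470 + 0.9570i
Iter 1: z = -0.7470 + 0.9570i, |z|^2 = 1.4739
Iter 2: z = -1.1048 + -0.4728i, |z|^2 = 1.4442
Iter 3: z = 0.2502 + 2.0016i, |z|^2 = 4.0692
Escaped at iteration 3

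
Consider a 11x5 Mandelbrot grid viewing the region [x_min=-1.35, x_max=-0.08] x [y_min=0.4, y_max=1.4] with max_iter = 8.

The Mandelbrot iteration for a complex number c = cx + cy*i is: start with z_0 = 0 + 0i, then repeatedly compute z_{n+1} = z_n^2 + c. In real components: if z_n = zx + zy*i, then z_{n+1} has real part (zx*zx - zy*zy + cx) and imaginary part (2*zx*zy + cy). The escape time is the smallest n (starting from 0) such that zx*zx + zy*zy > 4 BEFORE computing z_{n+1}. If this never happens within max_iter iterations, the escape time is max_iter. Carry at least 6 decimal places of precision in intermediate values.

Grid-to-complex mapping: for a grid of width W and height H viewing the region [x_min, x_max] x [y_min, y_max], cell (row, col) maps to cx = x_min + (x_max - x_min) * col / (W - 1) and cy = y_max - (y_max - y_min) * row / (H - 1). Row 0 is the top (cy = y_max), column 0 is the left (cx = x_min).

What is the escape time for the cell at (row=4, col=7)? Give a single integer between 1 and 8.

Answer: 8

Derivation:
z_0 = 0 + 0i, c = -0.4610 + 0.4000i
Iter 1: z = -0.4610 + 0.4000i, |z|^2 = 0.3725
Iter 2: z = -0.4085 + 0.0312i, |z|^2 = 0.1678
Iter 3: z = -0.2951 + 0.3745i, |z|^2 = 0.2274
Iter 4: z = -0.5142 + 0.1789i, |z|^2 = 0.2964
Iter 5: z = -0.2287 + 0.2160i, |z|^2 = 0.0989
Iter 6: z = -0.4554 + 0.3012i, |z|^2 = 0.2981
Iter 7: z = -0.3444 + 0.1257i, |z|^2 = 0.1344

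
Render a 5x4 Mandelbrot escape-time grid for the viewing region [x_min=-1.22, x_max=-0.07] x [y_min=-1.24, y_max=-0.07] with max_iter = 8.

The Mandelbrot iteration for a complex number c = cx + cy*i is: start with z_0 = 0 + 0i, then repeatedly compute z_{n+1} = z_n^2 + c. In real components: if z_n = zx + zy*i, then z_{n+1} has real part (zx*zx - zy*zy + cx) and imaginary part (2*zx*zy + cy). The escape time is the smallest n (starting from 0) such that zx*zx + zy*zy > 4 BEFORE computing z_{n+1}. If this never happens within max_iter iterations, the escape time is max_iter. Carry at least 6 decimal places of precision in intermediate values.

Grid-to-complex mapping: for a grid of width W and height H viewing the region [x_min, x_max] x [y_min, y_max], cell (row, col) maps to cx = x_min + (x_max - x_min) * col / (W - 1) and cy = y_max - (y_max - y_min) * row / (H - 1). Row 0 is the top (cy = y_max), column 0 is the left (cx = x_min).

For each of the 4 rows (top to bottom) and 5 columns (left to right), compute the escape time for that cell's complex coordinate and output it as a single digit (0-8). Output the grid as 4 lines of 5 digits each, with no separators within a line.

(row=0, col=0): c = -1.2200 + -0.0700i → escape time 8
(row=0, col=1): c = -0.9325 + -0.0700i → escape time 8
(row=0, col=2): c = -0.6450 + -0.0700i → escape time 8
(row=0, col=3): c = -0.3575 + -0.0700i → escape time 8
(row=0, col=4): c = -0.0700 + -0.0700i → escape time 8
(row=1, col=0): c = -1.2200 + -0.4600i → escape time 6
(row=1, col=1): c = -0.9325 + -0.4600i → escape time 6
(row=1, col=2): c = -0.6450 + -0.4600i → escape time 8
(row=1, col=3): c = -0.3575 + -0.4600i → escape time 8
(row=1, col=4): c = -0.0700 + -0.4600i → escape time 8
(row=2, col=0): c = -1.2200 + -0.8500i → escape time 3
(row=2, col=1): c = -0.9325 + -0.8500i → escape time 3
(row=2, col=2): c = -0.6450 + -0.8500i → escape time 4
(row=2, col=3): c = -0.3575 + -0.8500i → escape time 6
(row=2, col=4): c = -0.0700 + -0.8500i → escape time 8
(row=3, col=0): c = -1.2200 + -1.2400i → escape time 2
(row=3, col=1): c = -0.9325 + -1.2400i → escape time 3
(row=3, col=2): c = -0.6450 + -1.2400i → escape time 3
(row=3, col=3): c = -0.3575 + -1.2400i → escape time 3
(row=3, col=4): c = -0.0700 + -1.2400i → escape time 3

Answer: 88888
66888
33468
23333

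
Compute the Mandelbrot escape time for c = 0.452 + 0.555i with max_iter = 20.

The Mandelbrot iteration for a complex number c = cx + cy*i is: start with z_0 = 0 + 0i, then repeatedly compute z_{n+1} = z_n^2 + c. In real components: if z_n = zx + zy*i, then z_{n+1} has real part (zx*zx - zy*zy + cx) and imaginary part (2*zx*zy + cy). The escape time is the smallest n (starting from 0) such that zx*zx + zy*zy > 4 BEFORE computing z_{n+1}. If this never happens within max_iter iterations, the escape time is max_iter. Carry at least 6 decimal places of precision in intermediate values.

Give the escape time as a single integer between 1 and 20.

z_0 = 0 + 0i, c = 0.4520 + 0.5550i
Iter 1: z = 0.4520 + 0.5550i, |z|^2 = 0.5123
Iter 2: z = 0.3483 + 1.0567i, |z|^2 = 1.2380
Iter 3: z = -0.5434 + 1.2911i, |z|^2 = 1.9621
Iter 4: z = -0.9196 + -0.8480i, |z|^2 = 1.5648
Iter 5: z = 0.5785 + 2.1147i, |z|^2 = 4.8067
Escaped at iteration 5

Answer: 5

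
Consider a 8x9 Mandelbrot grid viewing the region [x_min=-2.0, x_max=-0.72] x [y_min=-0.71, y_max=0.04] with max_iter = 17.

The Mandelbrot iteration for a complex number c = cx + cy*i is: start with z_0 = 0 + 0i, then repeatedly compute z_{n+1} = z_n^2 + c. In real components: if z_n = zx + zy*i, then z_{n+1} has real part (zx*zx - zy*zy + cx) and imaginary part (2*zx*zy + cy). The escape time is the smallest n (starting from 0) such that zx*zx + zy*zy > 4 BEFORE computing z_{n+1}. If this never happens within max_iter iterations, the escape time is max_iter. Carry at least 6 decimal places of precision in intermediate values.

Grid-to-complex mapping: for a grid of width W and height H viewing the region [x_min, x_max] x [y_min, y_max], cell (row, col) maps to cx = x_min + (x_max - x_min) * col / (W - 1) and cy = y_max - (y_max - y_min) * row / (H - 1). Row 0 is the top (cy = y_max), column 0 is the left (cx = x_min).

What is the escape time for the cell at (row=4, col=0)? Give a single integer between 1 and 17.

Answer: 1

Derivation:
z_0 = 0 + 0i, c = -2.0000 + -0.3350i
Iter 1: z = -2.0000 + -0.3350i, |z|^2 = 4.1122
Escaped at iteration 1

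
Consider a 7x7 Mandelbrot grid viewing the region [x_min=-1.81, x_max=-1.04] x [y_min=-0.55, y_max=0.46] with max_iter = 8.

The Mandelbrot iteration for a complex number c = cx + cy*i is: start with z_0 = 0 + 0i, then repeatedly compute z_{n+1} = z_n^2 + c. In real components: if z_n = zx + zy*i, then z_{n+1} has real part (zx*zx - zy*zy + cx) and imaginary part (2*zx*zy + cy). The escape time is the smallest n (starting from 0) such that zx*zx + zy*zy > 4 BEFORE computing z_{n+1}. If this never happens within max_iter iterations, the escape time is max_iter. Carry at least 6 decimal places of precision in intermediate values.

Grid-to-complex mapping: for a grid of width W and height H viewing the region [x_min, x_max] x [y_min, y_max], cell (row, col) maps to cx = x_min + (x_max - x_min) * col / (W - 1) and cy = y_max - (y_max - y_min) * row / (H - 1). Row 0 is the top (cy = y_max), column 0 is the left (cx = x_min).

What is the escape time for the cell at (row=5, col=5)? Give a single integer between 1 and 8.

z_0 = 0 + 0i, c = -1.1683 + -0.3817i
Iter 1: z = -1.1683 + -0.3817i, |z|^2 = 1.5107
Iter 2: z = 0.0510 + 0.5102i, |z|^2 = 0.2629
Iter 3: z = -1.4260 + -0.3296i, |z|^2 = 2.1421
Iter 4: z = 0.7565 + 0.5584i, |z|^2 = 0.8841
Iter 5: z = -0.9079 + 0.4632i, |z|^2 = 1.0389
Iter 6: z = -0.5586 + -1.2228i, |z|^2 = 1.8073
Iter 7: z = -2.3516 + 0.9844i, |z|^2 = 6.4990
Escaped at iteration 7

Answer: 7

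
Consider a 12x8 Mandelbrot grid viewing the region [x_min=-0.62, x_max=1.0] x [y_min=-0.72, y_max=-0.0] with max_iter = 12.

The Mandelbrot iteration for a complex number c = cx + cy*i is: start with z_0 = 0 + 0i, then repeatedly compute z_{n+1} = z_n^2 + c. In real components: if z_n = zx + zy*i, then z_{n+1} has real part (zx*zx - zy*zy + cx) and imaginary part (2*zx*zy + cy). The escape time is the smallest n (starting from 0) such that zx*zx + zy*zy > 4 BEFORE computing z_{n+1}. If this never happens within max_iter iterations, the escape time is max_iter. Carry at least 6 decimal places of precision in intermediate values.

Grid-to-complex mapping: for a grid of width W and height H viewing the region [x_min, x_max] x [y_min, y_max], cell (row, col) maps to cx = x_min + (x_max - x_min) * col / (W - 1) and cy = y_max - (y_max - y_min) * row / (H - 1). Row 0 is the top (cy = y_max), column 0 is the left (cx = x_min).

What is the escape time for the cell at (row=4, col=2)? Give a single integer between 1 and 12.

Answer: 12

Derivation:
z_0 = 0 + 0i, c = -0.3255 + -0.4114i
Iter 1: z = -0.3255 + -0.4114i, |z|^2 = 0.2752
Iter 2: z = -0.3888 + -0.1436i, |z|^2 = 0.1718
Iter 3: z = -0.1949 + -0.2997i, |z|^2 = 0.1278
Iter 4: z = -0.3773 + -0.2946i, |z|^2 = 0.2291
Iter 5: z = -0.2699 + -0.1891i, |z|^2 = 0.1086
Iter 6: z = -0.2884 + -0.3093i, |z|^2 = 0.1789
Iter 7: z = -0.3380 + -0.2330i, |z|^2 = 0.1685
Iter 8: z = -0.2655 + -0.2539i, |z|^2 = 0.1350
Iter 9: z = -0.3194 + -0.2766i, |z|^2 = 0.1785
Iter 10: z = -0.2999 + -0.2347i, |z|^2 = 0.1450
Iter 11: z = -0.2906 + -0.2706i, |z|^2 = 0.1577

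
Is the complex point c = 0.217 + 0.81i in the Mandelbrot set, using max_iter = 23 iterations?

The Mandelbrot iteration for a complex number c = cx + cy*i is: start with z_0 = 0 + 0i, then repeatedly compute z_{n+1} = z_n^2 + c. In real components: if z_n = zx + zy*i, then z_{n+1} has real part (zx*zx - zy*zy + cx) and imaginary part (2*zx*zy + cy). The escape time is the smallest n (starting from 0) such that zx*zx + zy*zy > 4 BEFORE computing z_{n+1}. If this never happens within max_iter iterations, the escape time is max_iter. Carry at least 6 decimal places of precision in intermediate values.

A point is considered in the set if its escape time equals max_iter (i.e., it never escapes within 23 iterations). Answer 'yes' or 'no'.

z_0 = 0 + 0i, c = 0.2170 + 0.8100i
Iter 1: z = 0.2170 + 0.8100i, |z|^2 = 0.7032
Iter 2: z = -0.3920 + 1.1615i, |z|^2 = 1.5028
Iter 3: z = -0.9785 + -0.1007i, |z|^2 = 0.9676
Iter 4: z = 1.1643 + 1.0070i, |z|^2 = 2.3698
Iter 5: z = 0.5586 + 3.1550i, |z|^2 = 10.2661
Escaped at iteration 5

Answer: no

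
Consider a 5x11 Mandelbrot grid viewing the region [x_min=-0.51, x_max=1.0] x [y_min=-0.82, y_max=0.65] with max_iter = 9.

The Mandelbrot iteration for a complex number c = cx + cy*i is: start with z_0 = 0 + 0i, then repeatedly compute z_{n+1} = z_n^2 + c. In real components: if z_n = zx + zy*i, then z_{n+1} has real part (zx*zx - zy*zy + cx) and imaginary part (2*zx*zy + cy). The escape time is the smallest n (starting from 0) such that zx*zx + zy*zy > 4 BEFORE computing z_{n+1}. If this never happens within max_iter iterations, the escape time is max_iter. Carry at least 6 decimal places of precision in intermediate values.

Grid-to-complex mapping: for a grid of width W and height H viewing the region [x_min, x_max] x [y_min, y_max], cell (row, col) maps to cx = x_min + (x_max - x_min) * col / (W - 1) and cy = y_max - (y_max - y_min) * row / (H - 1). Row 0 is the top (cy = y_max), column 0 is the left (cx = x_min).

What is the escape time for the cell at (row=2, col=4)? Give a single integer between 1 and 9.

Answer: 2

Derivation:
z_0 = 0 + 0i, c = 1.0000 + 0.3560i
Iter 1: z = 1.0000 + 0.3560i, |z|^2 = 1.1267
Iter 2: z = 1.8733 + 1.0680i, |z|^2 = 4.6497
Escaped at iteration 2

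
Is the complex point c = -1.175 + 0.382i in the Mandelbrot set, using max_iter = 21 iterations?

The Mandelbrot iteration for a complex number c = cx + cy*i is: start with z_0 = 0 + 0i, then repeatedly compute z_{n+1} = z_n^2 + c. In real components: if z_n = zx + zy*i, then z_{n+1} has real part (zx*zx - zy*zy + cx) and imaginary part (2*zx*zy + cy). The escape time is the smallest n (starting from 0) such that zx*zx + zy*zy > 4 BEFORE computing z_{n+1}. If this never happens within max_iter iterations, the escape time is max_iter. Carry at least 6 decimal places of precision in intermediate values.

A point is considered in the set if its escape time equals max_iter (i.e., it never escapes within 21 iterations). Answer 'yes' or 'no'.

z_0 = 0 + 0i, c = -1.1750 + 0.3820i
Iter 1: z = -1.1750 + 0.3820i, |z|^2 = 1.5265
Iter 2: z = 0.0597 + -0.5157i, |z|^2 = 0.2695
Iter 3: z = -1.4374 + 0.3204i, |z|^2 = 2.1687
Iter 4: z = 0.7884 + -0.5391i, |z|^2 = 0.9122
Iter 5: z = -0.8441 + -0.4681i, |z|^2 = 0.9317
Iter 6: z = -0.6816 + 1.1723i, |z|^2 = 1.8389
Iter 7: z = -2.0847 + -1.2161i, |z|^2 = 5.8247
Escaped at iteration 7

Answer: no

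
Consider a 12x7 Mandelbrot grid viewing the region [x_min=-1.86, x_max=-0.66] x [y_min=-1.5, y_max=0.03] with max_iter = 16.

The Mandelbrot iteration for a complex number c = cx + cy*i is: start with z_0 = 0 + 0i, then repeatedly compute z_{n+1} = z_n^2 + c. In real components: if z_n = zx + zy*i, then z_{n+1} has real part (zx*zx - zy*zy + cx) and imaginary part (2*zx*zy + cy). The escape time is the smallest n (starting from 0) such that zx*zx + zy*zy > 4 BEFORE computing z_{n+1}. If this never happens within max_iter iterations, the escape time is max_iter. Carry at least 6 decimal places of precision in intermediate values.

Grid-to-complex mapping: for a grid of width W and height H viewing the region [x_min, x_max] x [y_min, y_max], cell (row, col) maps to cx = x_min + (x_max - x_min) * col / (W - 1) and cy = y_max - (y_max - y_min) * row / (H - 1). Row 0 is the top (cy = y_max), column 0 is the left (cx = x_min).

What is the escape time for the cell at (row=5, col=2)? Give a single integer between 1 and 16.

z_0 = 0 + 0i, c = -1.6418 + -1.2450i
Iter 1: z = -1.6418 + -1.2450i, |z|^2 = 4.2456
Escaped at iteration 1

Answer: 1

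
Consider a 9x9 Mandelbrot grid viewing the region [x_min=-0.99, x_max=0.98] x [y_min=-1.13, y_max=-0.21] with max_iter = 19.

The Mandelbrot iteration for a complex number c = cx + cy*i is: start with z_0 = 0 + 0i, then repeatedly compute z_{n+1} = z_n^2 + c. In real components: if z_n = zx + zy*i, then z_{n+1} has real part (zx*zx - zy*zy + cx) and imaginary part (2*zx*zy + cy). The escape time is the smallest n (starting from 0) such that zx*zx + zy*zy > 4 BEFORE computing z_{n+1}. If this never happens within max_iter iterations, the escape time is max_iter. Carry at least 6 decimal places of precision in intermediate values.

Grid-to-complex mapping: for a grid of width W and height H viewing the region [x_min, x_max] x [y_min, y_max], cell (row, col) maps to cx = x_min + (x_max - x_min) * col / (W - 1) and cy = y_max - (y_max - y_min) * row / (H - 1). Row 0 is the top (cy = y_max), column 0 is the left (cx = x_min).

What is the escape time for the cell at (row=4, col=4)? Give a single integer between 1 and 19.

Answer: 15

Derivation:
z_0 = 0 + 0i, c = -0.0050 + -0.6700i
Iter 1: z = -0.0050 + -0.6700i, |z|^2 = 0.4489
Iter 2: z = -0.4539 + -0.6633i, |z|^2 = 0.6460
Iter 3: z = -0.2390 + -0.0679i, |z|^2 = 0.0617
Iter 4: z = 0.0475 + -0.6376i, |z|^2 = 0.4087
Iter 5: z = -0.4092 + -0.7306i, |z|^2 = 0.7012
Iter 6: z = -0.3713 + -0.0721i, |z|^2 = 0.1430
Iter 7: z = 0.1276 + -0.6165i, |z|^2 = 0.3963
Iter 8: z = -0.3688 + -0.8274i, |z|^2 = 0.8205
Iter 9: z = -0.5536 + -0.0598i, |z|^2 = 0.3100
Iter 10: z = 0.2979 + -0.6038i, |z|^2 = 0.4533
Iter 11: z = -0.2808 + -1.0297i, |z|^2 = 1.1391
Iter 12: z = -0.9864 + -0.0916i, |z|^2 = 0.9813
Iter 13: z = 0.9595 + -0.4892i, |z|^2 = 1.1600
Iter 14: z = 0.6764 + -1.6088i, |z|^2 = 3.0458
Iter 15: z = -2.1358 + -2.8465i, |z|^2 = 12.6638
Escaped at iteration 15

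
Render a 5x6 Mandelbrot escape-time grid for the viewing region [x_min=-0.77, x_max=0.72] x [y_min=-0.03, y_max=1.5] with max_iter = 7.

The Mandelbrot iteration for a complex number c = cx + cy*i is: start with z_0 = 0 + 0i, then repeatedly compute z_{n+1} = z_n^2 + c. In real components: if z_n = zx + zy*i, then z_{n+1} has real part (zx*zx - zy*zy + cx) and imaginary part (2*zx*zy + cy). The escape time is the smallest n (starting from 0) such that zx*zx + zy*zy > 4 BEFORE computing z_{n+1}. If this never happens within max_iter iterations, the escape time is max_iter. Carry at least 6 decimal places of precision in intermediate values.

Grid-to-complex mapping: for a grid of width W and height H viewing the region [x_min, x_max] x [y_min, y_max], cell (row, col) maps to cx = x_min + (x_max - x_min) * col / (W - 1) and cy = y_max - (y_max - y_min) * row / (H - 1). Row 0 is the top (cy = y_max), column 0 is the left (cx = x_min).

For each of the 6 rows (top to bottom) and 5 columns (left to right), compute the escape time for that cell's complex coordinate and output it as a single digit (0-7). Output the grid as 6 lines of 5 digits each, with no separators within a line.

Answer: 22222
33322
45742
67773
77773
77773

Derivation:
(row=0, col=0): c = -0.7700 + 1.5000i → escape time 2
(row=0, col=1): c = -0.3975 + 1.5000i → escape time 2
(row=0, col=2): c = -0.0250 + 1.5000i → escape time 2
(row=0, col=3): c = 0.3475 + 1.5000i → escape time 2
(row=0, col=4): c = 0.7200 + 1.5000i → escape time 2
(row=1, col=0): c = -0.7700 + 1.1940i → escape time 3
(row=1, col=1): c = -0.3975 + 1.1940i → escape time 3
(row=1, col=2): c = -0.0250 + 1.1940i → escape time 3
(row=1, col=3): c = 0.3475 + 1.1940i → escape time 2
(row=1, col=4): c = 0.7200 + 1.1940i → escape time 2
(row=2, col=0): c = -0.7700 + 0.8880i → escape time 4
(row=2, col=1): c = -0.3975 + 0.8880i → escape time 5
(row=2, col=2): c = -0.0250 + 0.8880i → escape time 7
(row=2, col=3): c = 0.3475 + 0.8880i → escape time 4
(row=2, col=4): c = 0.7200 + 0.8880i → escape time 2
(row=3, col=0): c = -0.7700 + 0.5820i → escape time 6
(row=3, col=1): c = -0.3975 + 0.5820i → escape time 7
(row=3, col=2): c = -0.0250 + 0.5820i → escape time 7
(row=3, col=3): c = 0.3475 + 0.5820i → escape time 7
(row=3, col=4): c = 0.7200 + 0.5820i → escape time 3
(row=4, col=0): c = -0.7700 + 0.2760i → escape time 7
(row=4, col=1): c = -0.3975 + 0.2760i → escape time 7
(row=4, col=2): c = -0.0250 + 0.2760i → escape time 7
(row=4, col=3): c = 0.3475 + 0.2760i → escape time 7
(row=4, col=4): c = 0.7200 + 0.2760i → escape time 3
(row=5, col=0): c = -0.7700 + -0.0300i → escape time 7
(row=5, col=1): c = -0.3975 + -0.0300i → escape time 7
(row=5, col=2): c = -0.0250 + -0.0300i → escape time 7
(row=5, col=3): c = 0.3475 + -0.0300i → escape time 7
(row=5, col=4): c = 0.7200 + -0.0300i → escape time 3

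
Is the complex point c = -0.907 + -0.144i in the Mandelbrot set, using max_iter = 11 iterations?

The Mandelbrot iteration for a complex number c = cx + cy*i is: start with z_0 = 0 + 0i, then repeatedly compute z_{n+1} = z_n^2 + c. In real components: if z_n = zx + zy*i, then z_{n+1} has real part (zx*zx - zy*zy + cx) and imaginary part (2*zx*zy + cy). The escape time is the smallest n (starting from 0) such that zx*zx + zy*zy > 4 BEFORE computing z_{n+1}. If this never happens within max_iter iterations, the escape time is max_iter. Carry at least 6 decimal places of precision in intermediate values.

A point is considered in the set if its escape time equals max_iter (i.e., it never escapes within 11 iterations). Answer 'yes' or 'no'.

Answer: yes

Derivation:
z_0 = 0 + 0i, c = -0.9070 + -0.1440i
Iter 1: z = -0.9070 + -0.1440i, |z|^2 = 0.8434
Iter 2: z = -0.1051 + 0.1172i, |z|^2 = 0.0248
Iter 3: z = -0.9097 + -0.1686i, |z|^2 = 0.8560
Iter 4: z = -0.1079 + 0.1628i, |z|^2 = 0.0381
Iter 5: z = -0.9219 + -0.1791i, |z|^2 = 0.8819
Iter 6: z = -0.0892 + 0.1863i, |z|^2 = 0.0427
Iter 7: z = -0.9337 + -0.1772i, |z|^2 = 0.9033
Iter 8: z = -0.0666 + 0.1870i, |z|^2 = 0.0394
Iter 9: z = -0.9375 + -0.1689i, |z|^2 = 0.9075
Iter 10: z = -0.0565 + 0.1727i, |z|^2 = 0.0330
Did not escape in 11 iterations → in set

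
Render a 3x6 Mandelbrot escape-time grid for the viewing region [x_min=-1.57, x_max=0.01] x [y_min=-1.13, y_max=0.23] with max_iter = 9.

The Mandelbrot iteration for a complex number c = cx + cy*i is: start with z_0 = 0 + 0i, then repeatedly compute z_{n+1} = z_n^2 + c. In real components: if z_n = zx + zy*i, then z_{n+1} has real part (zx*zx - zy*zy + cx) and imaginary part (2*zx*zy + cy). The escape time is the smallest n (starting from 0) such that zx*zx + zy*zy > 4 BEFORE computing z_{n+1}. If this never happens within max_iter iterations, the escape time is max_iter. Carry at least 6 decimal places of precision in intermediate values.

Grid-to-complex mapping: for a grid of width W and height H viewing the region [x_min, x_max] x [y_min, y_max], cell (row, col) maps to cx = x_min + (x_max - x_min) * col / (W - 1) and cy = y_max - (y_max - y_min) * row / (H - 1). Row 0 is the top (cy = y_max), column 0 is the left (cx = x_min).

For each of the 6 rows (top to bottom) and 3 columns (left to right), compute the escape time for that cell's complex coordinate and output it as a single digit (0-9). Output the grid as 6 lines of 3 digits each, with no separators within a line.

(row=0, col=0): c = -1.5700 + 0.2300i → escape time 5
(row=0, col=1): c = -0.7800 + 0.2300i → escape time 9
(row=0, col=2): c = 0.0100 + 0.2300i → escape time 9
(row=1, col=0): c = -1.5700 + -0.0420i → escape time 8
(row=1, col=1): c = -0.7800 + -0.0420i → escape time 9
(row=1, col=2): c = 0.0100 + -0.0420i → escape time 9
(row=2, col=0): c = -1.5700 + -0.3140i → escape time 4
(row=2, col=1): c = -0.7800 + -0.3140i → escape time 9
(row=2, col=2): c = 0.0100 + -0.3140i → escape time 9
(row=3, col=0): c = -1.5700 + -0.5860i → escape time 3
(row=3, col=1): c = -0.7800 + -0.5860i → escape time 5
(row=3, col=2): c = 0.0100 + -0.5860i → escape time 9
(row=4, col=0): c = -1.5700 + -0.8580i → escape time 3
(row=4, col=1): c = -0.7800 + -0.8580i → escape time 4
(row=4, col=2): c = 0.0100 + -0.8580i → escape time 9
(row=5, col=0): c = -1.5700 + -1.1300i → escape time 2
(row=5, col=1): c = -0.7800 + -1.1300i → escape time 3
(row=5, col=2): c = 0.0100 + -1.1300i → escape time 4

Answer: 599
899
499
359
349
234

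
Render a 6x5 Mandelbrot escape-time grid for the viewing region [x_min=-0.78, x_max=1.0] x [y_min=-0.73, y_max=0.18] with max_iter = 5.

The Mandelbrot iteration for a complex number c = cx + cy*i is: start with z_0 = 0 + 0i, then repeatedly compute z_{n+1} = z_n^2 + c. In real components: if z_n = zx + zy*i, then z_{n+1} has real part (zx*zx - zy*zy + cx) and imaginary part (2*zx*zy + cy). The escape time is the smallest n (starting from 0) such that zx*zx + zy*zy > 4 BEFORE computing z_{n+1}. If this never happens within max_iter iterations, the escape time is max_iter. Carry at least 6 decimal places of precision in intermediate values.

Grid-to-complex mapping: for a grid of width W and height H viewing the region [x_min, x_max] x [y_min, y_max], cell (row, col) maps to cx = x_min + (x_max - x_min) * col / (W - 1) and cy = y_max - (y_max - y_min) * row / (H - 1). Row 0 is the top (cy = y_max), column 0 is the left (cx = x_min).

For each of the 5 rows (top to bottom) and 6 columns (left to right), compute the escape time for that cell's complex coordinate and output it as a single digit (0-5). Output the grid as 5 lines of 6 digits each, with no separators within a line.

(row=0, col=0): c = -0.7800 + 0.1800i → escape time 5
(row=0, col=1): c = -0.4240 + 0.1800i → escape time 5
(row=0, col=2): c = -0.0680 + 0.1800i → escape time 5
(row=0, col=3): c = 0.2880 + 0.1800i → escape time 5
(row=0, col=4): c = 0.6440 + 0.1800i → escape time 4
(row=0, col=5): c = 1.0000 + 0.1800i → escape time 2
(row=1, col=0): c = -0.7800 + -0.0475i → escape time 5
(row=1, col=1): c = -0.4240 + -0.0475i → escape time 5
(row=1, col=2): c = -0.0680 + -0.0475i → escape time 5
(row=1, col=3): c = 0.2880 + -0.0475i → escape time 5
(row=1, col=4): c = 0.6440 + -0.0475i → escape time 4
(row=1, col=5): c = 1.0000 + -0.0475i → escape time 2
(row=2, col=0): c = -0.7800 + -0.2750i → escape time 5
(row=2, col=1): c = -0.4240 + -0.2750i → escape time 5
(row=2, col=2): c = -0.0680 + -0.2750i → escape time 5
(row=2, col=3): c = 0.2880 + -0.2750i → escape time 5
(row=2, col=4): c = 0.6440 + -0.2750i → escape time 4
(row=2, col=5): c = 1.0000 + -0.2750i → escape time 2
(row=3, col=0): c = -0.7800 + -0.5025i → escape time 5
(row=3, col=1): c = -0.4240 + -0.5025i → escape time 5
(row=3, col=2): c = -0.0680 + -0.5025i → escape time 5
(row=3, col=3): c = 0.2880 + -0.5025i → escape time 5
(row=3, col=4): c = 0.6440 + -0.5025i → escape time 3
(row=3, col=5): c = 1.0000 + -0.5025i → escape time 2
(row=4, col=0): c = -0.7800 + -0.7300i → escape time 4
(row=4, col=1): c = -0.4240 + -0.7300i → escape time 5
(row=4, col=2): c = -0.0680 + -0.7300i → escape time 5
(row=4, col=3): c = 0.2880 + -0.7300i → escape time 5
(row=4, col=4): c = 0.6440 + -0.7300i → escape time 3
(row=4, col=5): c = 1.0000 + -0.7300i → escape time 2

Answer: 555542
555542
555542
555532
455532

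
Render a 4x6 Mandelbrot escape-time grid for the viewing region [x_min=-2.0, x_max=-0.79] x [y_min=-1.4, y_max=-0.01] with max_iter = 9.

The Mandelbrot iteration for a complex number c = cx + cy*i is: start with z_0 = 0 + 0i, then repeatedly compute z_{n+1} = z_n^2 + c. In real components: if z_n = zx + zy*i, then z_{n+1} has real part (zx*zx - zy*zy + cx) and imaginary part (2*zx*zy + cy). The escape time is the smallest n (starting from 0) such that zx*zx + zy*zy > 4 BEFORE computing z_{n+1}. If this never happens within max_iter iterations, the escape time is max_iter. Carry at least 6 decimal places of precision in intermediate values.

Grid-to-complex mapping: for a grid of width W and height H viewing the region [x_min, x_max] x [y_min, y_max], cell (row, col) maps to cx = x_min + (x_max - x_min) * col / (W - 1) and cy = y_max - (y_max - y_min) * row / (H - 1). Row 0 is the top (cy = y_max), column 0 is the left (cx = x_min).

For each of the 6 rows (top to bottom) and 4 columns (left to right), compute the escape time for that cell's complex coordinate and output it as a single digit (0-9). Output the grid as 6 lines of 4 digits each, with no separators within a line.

Answer: 1999
1499
1346
1334
1233
1122

Derivation:
(row=0, col=0): c = -2.0000 + -0.0100i → escape time 1
(row=0, col=1): c = -1.5967 + -0.0100i → escape time 9
(row=0, col=2): c = -1.1933 + -0.0100i → escape time 9
(row=0, col=3): c = -0.7900 + -0.0100i → escape time 9
(row=1, col=0): c = -2.0000 + -0.2880i → escape time 1
(row=1, col=1): c = -1.5967 + -0.2880i → escape time 4
(row=1, col=2): c = -1.1933 + -0.2880i → escape time 9
(row=1, col=3): c = -0.7900 + -0.2880i → escape time 9
(row=2, col=0): c = -2.0000 + -0.5660i → escape time 1
(row=2, col=1): c = -1.5967 + -0.5660i → escape time 3
(row=2, col=2): c = -1.1933 + -0.5660i → escape time 4
(row=2, col=3): c = -0.7900 + -0.5660i → escape time 6
(row=3, col=0): c = -2.0000 + -0.8440i → escape time 1
(row=3, col=1): c = -1.5967 + -0.8440i → escape time 3
(row=3, col=2): c = -1.1933 + -0.8440i → escape time 3
(row=3, col=3): c = -0.7900 + -0.8440i → escape time 4
(row=4, col=0): c = -2.0000 + -1.1220i → escape time 1
(row=4, col=1): c = -1.5967 + -1.1220i → escape time 2
(row=4, col=2): c = -1.1933 + -1.1220i → escape time 3
(row=4, col=3): c = -0.7900 + -1.1220i → escape time 3
(row=5, col=0): c = -2.0000 + -1.4000i → escape time 1
(row=5, col=1): c = -1.5967 + -1.4000i → escape time 1
(row=5, col=2): c = -1.1933 + -1.4000i → escape time 2
(row=5, col=3): c = -0.7900 + -1.4000i → escape time 2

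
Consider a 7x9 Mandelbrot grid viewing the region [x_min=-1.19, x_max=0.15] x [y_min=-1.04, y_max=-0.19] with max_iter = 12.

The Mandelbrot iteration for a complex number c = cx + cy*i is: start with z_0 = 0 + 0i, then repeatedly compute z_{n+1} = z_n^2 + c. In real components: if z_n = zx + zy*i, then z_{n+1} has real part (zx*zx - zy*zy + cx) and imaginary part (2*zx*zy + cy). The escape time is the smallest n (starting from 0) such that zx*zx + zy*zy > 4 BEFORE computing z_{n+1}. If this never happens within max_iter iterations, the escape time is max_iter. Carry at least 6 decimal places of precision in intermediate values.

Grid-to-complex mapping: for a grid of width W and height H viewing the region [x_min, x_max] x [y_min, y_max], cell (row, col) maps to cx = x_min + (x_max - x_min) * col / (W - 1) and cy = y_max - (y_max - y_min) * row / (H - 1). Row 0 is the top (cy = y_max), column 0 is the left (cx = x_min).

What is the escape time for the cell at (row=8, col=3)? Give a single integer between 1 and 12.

z_0 = 0 + 0i, c = -0.5200 + -1.0400i
Iter 1: z = -0.5200 + -1.0400i, |z|^2 = 1.3520
Iter 2: z = -1.3312 + 0.0416i, |z|^2 = 1.7738
Iter 3: z = 1.2504 + -1.1508i, |z|^2 = 2.8876
Iter 4: z = -0.2808 + -3.9177i, |z|^2 = 15.4274
Escaped at iteration 4

Answer: 4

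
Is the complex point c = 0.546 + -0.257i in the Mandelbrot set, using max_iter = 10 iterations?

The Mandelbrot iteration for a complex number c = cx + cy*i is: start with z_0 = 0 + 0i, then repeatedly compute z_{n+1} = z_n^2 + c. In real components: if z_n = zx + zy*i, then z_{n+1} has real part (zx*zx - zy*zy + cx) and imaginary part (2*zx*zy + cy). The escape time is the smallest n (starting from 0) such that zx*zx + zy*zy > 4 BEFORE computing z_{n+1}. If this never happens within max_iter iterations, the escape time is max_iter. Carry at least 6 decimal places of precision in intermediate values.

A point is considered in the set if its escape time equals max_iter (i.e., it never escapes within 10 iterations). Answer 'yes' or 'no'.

Answer: no

Derivation:
z_0 = 0 + 0i, c = 0.5460 + -0.2570i
Iter 1: z = 0.5460 + -0.2570i, |z|^2 = 0.3642
Iter 2: z = 0.7781 + -0.5376i, |z|^2 = 0.8944
Iter 3: z = 0.8623 + -1.0936i, |z|^2 = 1.9397
Iter 4: z = 0.0935 + -2.1432i, |z|^2 = 4.6019
Escaped at iteration 4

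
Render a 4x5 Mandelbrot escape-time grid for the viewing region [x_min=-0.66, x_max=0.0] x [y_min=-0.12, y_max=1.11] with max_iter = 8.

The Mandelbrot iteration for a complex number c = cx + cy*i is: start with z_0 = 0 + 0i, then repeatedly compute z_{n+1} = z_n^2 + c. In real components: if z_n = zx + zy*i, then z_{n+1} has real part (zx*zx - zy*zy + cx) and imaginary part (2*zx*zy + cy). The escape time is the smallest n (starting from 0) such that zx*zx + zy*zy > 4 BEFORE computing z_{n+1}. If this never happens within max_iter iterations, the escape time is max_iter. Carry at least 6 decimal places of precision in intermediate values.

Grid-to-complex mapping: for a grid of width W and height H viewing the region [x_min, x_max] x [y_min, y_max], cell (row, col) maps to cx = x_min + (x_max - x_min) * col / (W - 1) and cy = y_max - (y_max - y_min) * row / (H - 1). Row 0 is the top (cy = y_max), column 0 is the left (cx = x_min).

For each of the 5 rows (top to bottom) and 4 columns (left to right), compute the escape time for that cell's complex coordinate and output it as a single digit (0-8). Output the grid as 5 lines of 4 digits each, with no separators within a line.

(row=0, col=0): c = -0.6600 + 1.1100i → escape time 3
(row=0, col=1): c = -0.4400 + 1.1100i → escape time 4
(row=0, col=2): c = -0.2200 + 1.1100i → escape time 8
(row=0, col=3): c = 0.0000 + 1.1100i → escape time 4
(row=1, col=0): c = -0.6600 + 0.8025i → escape time 4
(row=1, col=1): c = -0.4400 + 0.8025i → escape time 6
(row=1, col=2): c = -0.2200 + 0.8025i → escape time 8
(row=1, col=3): c = 0.0000 + 0.8025i → escape time 8
(row=2, col=0): c = -0.6600 + 0.4950i → escape time 8
(row=2, col=1): c = -0.4400 + 0.4950i → escape time 8
(row=2, col=2): c = -0.2200 + 0.4950i → escape time 8
(row=2, col=3): c = 0.0000 + 0.4950i → escape time 8
(row=3, col=0): c = -0.6600 + 0.1875i → escape time 8
(row=3, col=1): c = -0.4400 + 0.1875i → escape time 8
(row=3, col=2): c = -0.2200 + 0.1875i → escape time 8
(row=3, col=3): c = 0.0000 + 0.1875i → escape time 8
(row=4, col=0): c = -0.6600 + -0.1200i → escape time 8
(row=4, col=1): c = -0.4400 + -0.1200i → escape time 8
(row=4, col=2): c = -0.2200 + -0.1200i → escape time 8
(row=4, col=3): c = 0.0000 + -0.1200i → escape time 8

Answer: 3484
4688
8888
8888
8888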